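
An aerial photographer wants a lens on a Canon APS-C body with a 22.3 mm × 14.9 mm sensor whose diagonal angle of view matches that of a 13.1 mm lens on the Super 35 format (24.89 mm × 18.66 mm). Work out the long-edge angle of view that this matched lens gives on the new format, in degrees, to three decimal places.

89.264°

Sensor diagonal = √(24.89² + 18.66²) = √967.7077 ≈ 31.1080 mm.
Sensor diagonal = √(22.3² + 14.9²) = √719.3000 ≈ 26.8198 mm.
Equal diagonal AOV ⇒ f₂ = f₁ · 26.8198/31.1080 = 13.1 × 0.86215 ≈ 11.2942 mm.
Long-edge AOV on the new format = 2·arctan(22.3 / (2 × 11.2942)) = 2·arctan(0.98724) ≈ 89.2639°.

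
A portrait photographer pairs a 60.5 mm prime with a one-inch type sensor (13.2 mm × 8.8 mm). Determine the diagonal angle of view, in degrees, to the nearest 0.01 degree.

Sensor diagonal = √(13.2² + 8.8²) = √251.6800 ≈ 15.8644 mm.
Angle of view α = 2·arctan(d/2f) with d = 15.8644 mm and f = 60.5 mm.
d/2f = 0.13111; arctan(0.13111) ≈ 7.4695°, so α ≈ 14.9390°.

14.94°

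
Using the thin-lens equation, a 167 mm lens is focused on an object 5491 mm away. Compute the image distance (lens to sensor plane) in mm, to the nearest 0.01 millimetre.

172.24 mm

1/dᵢ = 1/f − 1/dₒ = 1/167 − 1/5491 = 0.0058059 mm⁻¹.
dᵢ = 1/0.0058059 ≈ 172.2384 mm.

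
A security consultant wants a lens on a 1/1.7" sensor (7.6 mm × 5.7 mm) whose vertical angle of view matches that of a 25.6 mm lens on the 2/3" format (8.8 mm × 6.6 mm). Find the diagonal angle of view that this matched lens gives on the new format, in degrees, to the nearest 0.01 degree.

24.25°

Equal vertical AOV ⇒ f₂ = f₁ · 5.7/6.6 = 25.6 × 0.86364 ≈ 22.1091 mm.
Sensor diagonal = √(7.6² + 5.7²) = √90.2500 ≈ 9.5000 mm.
Diagonal AOV on the new format = 2·arctan(9.5000 / (2 × 22.1091)) = 2·arctan(0.21484) ≈ 24.2506°.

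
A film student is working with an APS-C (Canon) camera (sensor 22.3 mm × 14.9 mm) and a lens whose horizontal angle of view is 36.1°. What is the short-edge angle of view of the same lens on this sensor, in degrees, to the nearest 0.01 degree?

From the horizontal AOV: f = 22.3 / (2·tan(18.05°)) = 22.3 / 0.65177 ≈ 34.2145 mm.
Short-edge AOV = 2·arctan(14.9 / (2 × 34.2145)) = 2·arctan(0.21774) ≈ 24.5681°.

24.57°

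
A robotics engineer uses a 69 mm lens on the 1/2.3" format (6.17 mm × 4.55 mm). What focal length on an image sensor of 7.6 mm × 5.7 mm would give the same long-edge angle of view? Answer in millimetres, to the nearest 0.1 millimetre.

Equal angle of view means equal width/f ratio, so f₂ = f₁ · (width₂/width₁) = 69 × 7.6/6.17.
f₂ = 69 × 1.23177 ≈ 84.992 mm.

85.0 mm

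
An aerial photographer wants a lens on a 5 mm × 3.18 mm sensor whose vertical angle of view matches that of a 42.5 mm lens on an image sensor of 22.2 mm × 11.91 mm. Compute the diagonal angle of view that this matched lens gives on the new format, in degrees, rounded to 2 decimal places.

29.27°

Equal vertical AOV ⇒ f₂ = f₁ · 3.18/11.91 = 42.5 × 0.26700 ≈ 11.3476 mm.
Sensor diagonal = √(5² + 3.18²) = √35.1124 ≈ 5.9256 mm.
Diagonal AOV on the new format = 2·arctan(5.9256 / (2 × 11.3476)) = 2·arctan(0.26109) ≈ 29.2658°.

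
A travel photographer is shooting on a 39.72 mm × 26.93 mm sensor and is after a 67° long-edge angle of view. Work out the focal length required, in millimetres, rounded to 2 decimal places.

From α = 2·arctan(w/2f) we get f = w / (2·tan(α/2)).
With w = 39.72 mm and α/2 = 33.5°, tan(α/2) ≈ 0.66189, so f ≈ 39.72 / 1.32377 ≈ 30.0052 mm.

30.01 mm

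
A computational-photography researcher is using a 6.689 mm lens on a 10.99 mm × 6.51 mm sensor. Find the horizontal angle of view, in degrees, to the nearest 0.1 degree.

78.8°

Angle of view α = 2·arctan(w/2f) with w = 10.99 mm and f = 6.689 mm.
w/2f = 0.82150; arctan(0.82150) ≈ 39.4030°, so α ≈ 78.8061°.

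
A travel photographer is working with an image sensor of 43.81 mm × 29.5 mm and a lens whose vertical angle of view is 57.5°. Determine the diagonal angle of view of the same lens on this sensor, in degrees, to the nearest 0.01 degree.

88.97°

From the vertical AOV: f = 29.5 / (2·tan(28.75°)) = 29.5 / 1.09724 ≈ 26.8857 mm.
Sensor diagonal = √(43.81² + 29.5²) = √2789.5661 ≈ 52.8163 mm.
Diagonal AOV = 2·arctan(52.8163 / (2 × 26.8857)) = 2·arctan(0.98224) ≈ 88.9733°.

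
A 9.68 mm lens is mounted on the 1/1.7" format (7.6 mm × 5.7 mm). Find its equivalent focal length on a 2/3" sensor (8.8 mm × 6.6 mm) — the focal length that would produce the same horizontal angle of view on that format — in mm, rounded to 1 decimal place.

11.2 mm

Equal angle of view means equal width/f ratio, so f₂ = f₁ · (width₂/width₁) = 9.68 × 8.8/7.6.
f₂ = 9.68 × 1.15789 ≈ 11.208 mm.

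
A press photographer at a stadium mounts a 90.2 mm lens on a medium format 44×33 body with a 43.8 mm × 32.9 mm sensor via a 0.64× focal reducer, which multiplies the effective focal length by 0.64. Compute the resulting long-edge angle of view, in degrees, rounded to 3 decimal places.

41.550°

Effective focal length f = 90.2 × 0.64 = 57.728 mm.
α = 2·arctan(43.8 / (2 × 57.728)) = 2·arctan(0.37937) ≈ 41.5500°.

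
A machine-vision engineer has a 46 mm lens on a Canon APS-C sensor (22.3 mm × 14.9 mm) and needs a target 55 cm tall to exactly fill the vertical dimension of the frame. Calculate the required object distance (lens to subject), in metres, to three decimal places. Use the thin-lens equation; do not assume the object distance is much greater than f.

1.744 m

W: 55 cm = 550 mm.
Magnification m = h/W = dᵢ/dₒ; combined with 1/f = 1/dₒ + 1/dᵢ this gives dₒ = f·(1 + W/h).
dₒ = 46 mm × (1 + 550/14.9) = 46 × 37.9128 ≈ 1743.987 mm = 1.74399 m.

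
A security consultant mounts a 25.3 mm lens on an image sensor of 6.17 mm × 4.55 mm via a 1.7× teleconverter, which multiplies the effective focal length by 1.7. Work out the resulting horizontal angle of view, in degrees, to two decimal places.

Effective focal length f = 25.3 × 1.7 = 43.01 mm.
α = 2·arctan(6.17 / (2 × 43.01)) = 2·arctan(0.07173) ≈ 8.2053°.

8.21°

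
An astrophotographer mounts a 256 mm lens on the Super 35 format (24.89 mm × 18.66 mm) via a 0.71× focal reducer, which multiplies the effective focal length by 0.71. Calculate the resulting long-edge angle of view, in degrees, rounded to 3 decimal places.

Effective focal length f = 256 × 0.71 = 181.76 mm.
α = 2·arctan(24.89 / (2 × 181.76)) = 2·arctan(0.06847) ≈ 7.8338°.

7.834°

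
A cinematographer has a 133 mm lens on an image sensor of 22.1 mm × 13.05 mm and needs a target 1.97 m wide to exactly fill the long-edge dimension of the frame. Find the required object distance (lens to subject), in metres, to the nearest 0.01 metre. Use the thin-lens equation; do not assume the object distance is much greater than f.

11.99 m

W: 1.97 m = 1970 mm.
Magnification m = w/W = dᵢ/dₒ; combined with 1/f = 1/dₒ + 1/dᵢ this gives dₒ = f·(1 + W/w).
dₒ = 133 mm × (1 + 1970/22.1) = 133 × 90.1403 ≈ 11988.656 mm = 11.9887 m.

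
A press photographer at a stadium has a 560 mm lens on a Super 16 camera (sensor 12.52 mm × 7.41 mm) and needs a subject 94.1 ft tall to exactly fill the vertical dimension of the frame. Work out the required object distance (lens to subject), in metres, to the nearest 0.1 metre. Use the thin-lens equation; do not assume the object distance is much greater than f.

W: 94.1 ft × 304.8 mm/ft = 28681.68 mm.
Magnification m = h/W = dᵢ/dₒ; combined with 1/f = 1/dₒ + 1/dᵢ this gives dₒ = f·(1 + W/h).
dₒ = 560 mm × (1 + 28681.7/7.41) = 560 × 3871.6719 ≈ 2168136.287 mm = 2168.14 m.

2168.1 m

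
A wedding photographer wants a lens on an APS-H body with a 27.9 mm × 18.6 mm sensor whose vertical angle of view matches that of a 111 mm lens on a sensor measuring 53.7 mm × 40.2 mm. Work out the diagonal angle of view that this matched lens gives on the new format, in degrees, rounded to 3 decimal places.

Equal vertical AOV ⇒ f₂ = f₁ · 18.6/40.2 = 111 × 0.46269 ≈ 51.3582 mm.
Sensor diagonal = √(27.9² + 18.6²) = √1124.3700 ≈ 33.5316 mm.
Diagonal AOV on the new format = 2·arctan(33.5316 / (2 × 51.3582)) = 2·arctan(0.32645) ≈ 36.1584°.

36.158°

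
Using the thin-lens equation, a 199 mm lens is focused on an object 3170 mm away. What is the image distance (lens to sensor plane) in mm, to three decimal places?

1/dᵢ = 1/f − 1/dₒ = 1/199 − 1/3170 = 0.0047097 mm⁻¹.
dᵢ = 1/0.0047097 ≈ 212.3292 mm.

212.329 mm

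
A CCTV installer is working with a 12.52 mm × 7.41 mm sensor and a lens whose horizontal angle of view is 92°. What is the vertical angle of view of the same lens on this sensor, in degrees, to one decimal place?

63.0°

From the horizontal AOV: f = 12.52 / (2·tan(46°)) = 12.52 / 2.07106 ≈ 6.0452 mm.
Vertical AOV = 2·arctan(7.41 / (2 × 6.0452)) = 2·arctan(0.61288) ≈ 63.0067°.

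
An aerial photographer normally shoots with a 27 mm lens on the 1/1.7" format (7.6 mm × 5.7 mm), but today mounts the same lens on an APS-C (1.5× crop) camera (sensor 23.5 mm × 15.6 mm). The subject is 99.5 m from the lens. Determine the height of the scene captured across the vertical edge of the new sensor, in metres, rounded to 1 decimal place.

The focal length stays 27 mm; the relevant sensor dimension is now h = 15.6 mm. Object distance dₒ = 99.5 m = 99500 mm.
Thin-lens field height W = h·(dₒ − f)/f = 15.6 × (99500 − 27)/27 ≈ 57473.289 mm = 57.4733 m.

57.5 m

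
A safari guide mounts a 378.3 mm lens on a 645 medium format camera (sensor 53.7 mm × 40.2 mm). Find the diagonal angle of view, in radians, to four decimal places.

Sensor diagonal = √(53.7² + 40.2²) = √4499.7300 ≈ 67.0800 mm.
Angle of view α = 2·arctan(d/2f) with d = 67.0800 mm and f = 378.3 mm.
d/2f = 0.08866; arctan(0.08866) ≈ 0.0884 rad, so α ≈ 0.1769 rad.

0.1769 rad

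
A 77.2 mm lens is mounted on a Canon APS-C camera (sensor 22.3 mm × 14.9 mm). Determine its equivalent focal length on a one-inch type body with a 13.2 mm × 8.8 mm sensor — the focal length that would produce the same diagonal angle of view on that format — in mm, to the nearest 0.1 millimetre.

Sensor diagonal = √(22.3² + 14.9²) = √719.3000 ≈ 26.8198 mm.
Sensor diagonal = √(13.2² + 8.8²) = √251.6800 ≈ 15.8644 mm.
Equal angle of view means equal diagonal/f ratio, so f₂ = f₁ · (diagonal₂/diagonal₁) = 77.2 × 15.8644/26.8198.
f₂ = 77.2 × 0.59152 ≈ 45.665 mm.

45.7 mm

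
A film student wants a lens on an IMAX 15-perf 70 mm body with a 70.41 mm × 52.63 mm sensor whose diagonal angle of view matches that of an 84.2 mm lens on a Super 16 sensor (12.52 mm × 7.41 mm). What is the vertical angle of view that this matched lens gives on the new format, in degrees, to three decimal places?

Sensor diagonal = √(12.52² + 7.41²) = √211.6585 ≈ 14.5485 mm.
Sensor diagonal = √(70.41² + 52.63²) = √7727.4850 ≈ 87.9061 mm.
Equal diagonal AOV ⇒ f₂ = f₁ · 87.9061/14.5485 = 84.2 × 6.04229 ≈ 508.7604 mm.
Vertical AOV on the new format = 2·arctan(52.63 / (2 × 508.7604)) = 2·arctan(0.05172) ≈ 5.9218°.

5.922°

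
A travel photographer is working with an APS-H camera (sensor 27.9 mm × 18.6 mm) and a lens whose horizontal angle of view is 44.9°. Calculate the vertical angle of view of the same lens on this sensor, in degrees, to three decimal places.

30.802°

From the horizontal AOV: f = 27.9 / (2·tan(22.45°)) = 27.9 / 0.82638 ≈ 33.7616 mm.
Vertical AOV = 2·arctan(18.6 / (2 × 33.7616)) = 2·arctan(0.27546) ≈ 30.8016°.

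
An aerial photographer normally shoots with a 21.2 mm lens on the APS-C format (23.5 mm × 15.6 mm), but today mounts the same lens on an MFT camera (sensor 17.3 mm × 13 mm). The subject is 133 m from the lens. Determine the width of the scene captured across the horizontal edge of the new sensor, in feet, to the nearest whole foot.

The focal length stays 21.2 mm; the relevant sensor dimension is now w = 17.3 mm. Object distance dₒ = 133 m = 133000 mm.
Thin-lens field width W = w·(dₒ − f)/f = 17.3 × (133000 − 21.2)/21.2 ≈ 108515.719 mm = 108515.719/304.8 ft = 356.023 ft.

356 ft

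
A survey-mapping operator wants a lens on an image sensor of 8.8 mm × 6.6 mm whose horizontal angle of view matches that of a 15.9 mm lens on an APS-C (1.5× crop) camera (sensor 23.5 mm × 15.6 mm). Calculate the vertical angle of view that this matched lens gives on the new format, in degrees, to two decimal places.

57.99°

Equal horizontal AOV ⇒ f₂ = f₁ · 8.8/23.5 = 15.9 × 0.37447 ≈ 5.9540 mm.
Vertical AOV on the new format = 2·arctan(6.6 / (2 × 5.9540)) = 2·arctan(0.55425) ≈ 57.9944°.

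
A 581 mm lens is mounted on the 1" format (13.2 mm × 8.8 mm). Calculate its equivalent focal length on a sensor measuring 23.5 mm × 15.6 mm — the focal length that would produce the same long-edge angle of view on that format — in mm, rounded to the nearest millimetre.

1034 mm

Equal angle of view means equal width/f ratio, so f₂ = f₁ · (width₂/width₁) = 581 × 23.5/13.2.
f₂ = 581 × 1.78030 ≈ 1034.356 mm.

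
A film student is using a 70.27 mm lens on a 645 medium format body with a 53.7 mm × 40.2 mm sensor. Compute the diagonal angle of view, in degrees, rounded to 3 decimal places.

Sensor diagonal = √(53.7² + 40.2²) = √4499.7300 ≈ 67.0800 mm.
Angle of view α = 2·arctan(d/2f) with d = 67.0800 mm and f = 70.27 mm.
d/2f = 0.47730; arctan(0.47730) ≈ 25.5152°, so α ≈ 51.0305°.

51.030°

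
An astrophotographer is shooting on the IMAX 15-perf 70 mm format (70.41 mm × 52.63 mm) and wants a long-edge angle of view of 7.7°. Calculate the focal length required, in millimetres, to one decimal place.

From α = 2·arctan(w/2f) we get f = w / (2·tan(α/2)).
With w = 70.41 mm and α/2 = 3.85°, tan(α/2) ≈ 0.06730, so f ≈ 70.41 / 0.13459 ≈ 523.1328 mm.

523.1 mm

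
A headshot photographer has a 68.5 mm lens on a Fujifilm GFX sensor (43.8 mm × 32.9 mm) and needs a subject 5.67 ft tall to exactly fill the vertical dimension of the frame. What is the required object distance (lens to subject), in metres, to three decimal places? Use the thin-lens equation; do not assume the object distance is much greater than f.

W: 5.67 ft × 304.8 mm/ft = 1728.22 mm.
Magnification m = h/W = dᵢ/dₒ; combined with 1/f = 1/dₒ + 1/dᵢ this gives dₒ = f·(1 + W/h).
dₒ = 68.5 mm × (1 + 1728.22/32.9) = 68.5 × 53.5294 ≈ 3666.761 mm = 3.66676 m.

3.667 m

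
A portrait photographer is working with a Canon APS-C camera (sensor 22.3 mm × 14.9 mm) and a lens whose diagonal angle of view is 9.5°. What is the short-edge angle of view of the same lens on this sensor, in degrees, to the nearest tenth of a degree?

Sensor diagonal = √(22.3² + 14.9²) = √719.3000 ≈ 26.8198 mm.
From the diagonal AOV: f = 26.8198 / (2·tan(4.75°)) = 26.8198 / 0.16619 ≈ 161.3829 mm.
Short-edge AOV = 2·arctan(14.9 / (2 × 161.3829)) = 2·arctan(0.04616) ≈ 5.2862°.

5.3°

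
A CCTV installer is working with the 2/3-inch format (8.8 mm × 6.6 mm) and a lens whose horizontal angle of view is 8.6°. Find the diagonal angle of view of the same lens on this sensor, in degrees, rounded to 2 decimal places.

10.74°

From the horizontal AOV: f = 8.8 / (2·tan(4.3°)) = 8.8 / 0.15038 ≈ 58.5181 mm.
Sensor diagonal = √(8.8² + 6.6²) = √121.0000 ≈ 11.0000 mm.
Diagonal AOV = 2·arctan(11.0000 / (2 × 58.5181)) = 2·arctan(0.09399) ≈ 10.7387°.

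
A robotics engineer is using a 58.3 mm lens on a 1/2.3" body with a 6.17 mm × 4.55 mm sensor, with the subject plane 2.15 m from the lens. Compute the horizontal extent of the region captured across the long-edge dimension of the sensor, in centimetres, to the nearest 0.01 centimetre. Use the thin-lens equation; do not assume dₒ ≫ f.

dₒ: 2.15 m = 2150 mm.
Similar triangles through the lens centre give W/dₒ = w/dᵢ; with 1/f = 1/dₒ + 1/dᵢ this gives W = w·(dₒ − f)/f.
W = 6.17 mm × (2150 − 58.3) / 58.3 = 6.17 × 35.8782 ≈ 221.369 mm = 22.1369 cm.

22.14 cm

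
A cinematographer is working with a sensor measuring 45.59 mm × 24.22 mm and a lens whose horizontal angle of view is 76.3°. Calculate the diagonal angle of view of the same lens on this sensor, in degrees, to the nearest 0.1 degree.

From the horizontal AOV: f = 45.59 / (2·tan(38.15°)) = 45.59 / 1.57102 ≈ 29.0194 mm.
Sensor diagonal = √(45.59² + 24.22²) = √2665.0565 ≈ 51.6242 mm.
Diagonal AOV = 2·arctan(51.6242 / (2 × 29.0194)) = 2·arctan(0.88948) ≈ 83.3048°.

83.3°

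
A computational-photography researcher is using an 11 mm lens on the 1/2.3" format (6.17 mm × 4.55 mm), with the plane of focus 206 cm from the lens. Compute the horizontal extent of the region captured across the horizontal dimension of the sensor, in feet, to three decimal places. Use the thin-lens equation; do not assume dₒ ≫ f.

3.771 ft

dₒ: 206 cm = 2060 mm.
Similar triangles through the lens centre give W/dₒ = w/dᵢ; with 1/f = 1/dₒ + 1/dᵢ this gives W = w·(dₒ − f)/f.
W = 6.17 mm × (2060 − 11) / 11 = 6.17 × 186.2727 ≈ 1149.303 mm = 1149.303/304.8 ft = 3.77068 ft.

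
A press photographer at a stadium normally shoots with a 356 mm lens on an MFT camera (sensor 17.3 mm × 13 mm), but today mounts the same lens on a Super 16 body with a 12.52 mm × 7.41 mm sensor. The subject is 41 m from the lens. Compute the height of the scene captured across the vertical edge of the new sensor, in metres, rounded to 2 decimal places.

The focal length stays 356 mm; the relevant sensor dimension is now h = 7.41 mm. Object distance dₒ = 41 m = 41000 mm.
Thin-lens field height W = h·(dₒ − f)/f = 7.41 × (41000 − 356)/356 ≈ 845.989 mm = 0.845989 m.

0.85 m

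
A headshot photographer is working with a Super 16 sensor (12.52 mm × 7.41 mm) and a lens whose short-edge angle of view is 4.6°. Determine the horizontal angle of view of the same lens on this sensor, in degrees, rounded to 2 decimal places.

7.76°

From the short-edge AOV: f = 7.41 / (2·tan(2.3°)) = 7.41 / 0.08033 ≈ 92.2464 mm.
Horizontal AOV = 2·arctan(12.52 / (2 × 92.2464)) = 2·arctan(0.06786) ≈ 7.7645°.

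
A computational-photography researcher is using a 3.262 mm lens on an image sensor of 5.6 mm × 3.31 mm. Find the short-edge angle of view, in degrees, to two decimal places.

Angle of view α = 2·arctan(h/2f) with h = 3.31 mm and f = 3.262 mm.
h/2f = 0.50736; arctan(0.50736) ≈ 26.9013°, so α ≈ 53.8026°.

53.80°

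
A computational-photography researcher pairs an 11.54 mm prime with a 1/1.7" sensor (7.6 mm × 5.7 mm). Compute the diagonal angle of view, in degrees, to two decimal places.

Sensor diagonal = √(7.6² + 5.7²) = √90.2500 ≈ 9.5000 mm.
Angle of view α = 2·arctan(d/2f) with d = 9.5000 mm and f = 11.54 mm.
d/2f = 0.41161; arctan(0.41161) ≈ 22.3726°, so α ≈ 44.7453°.

44.75°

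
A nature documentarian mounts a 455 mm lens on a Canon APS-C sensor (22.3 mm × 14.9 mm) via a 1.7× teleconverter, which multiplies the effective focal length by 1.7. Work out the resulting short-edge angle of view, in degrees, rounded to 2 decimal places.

Effective focal length f = 455 × 1.7 = 773.5 mm.
α = 2·arctan(14.9 / (2 × 773.5)) = 2·arctan(0.00963) ≈ 1.1037°.

1.10°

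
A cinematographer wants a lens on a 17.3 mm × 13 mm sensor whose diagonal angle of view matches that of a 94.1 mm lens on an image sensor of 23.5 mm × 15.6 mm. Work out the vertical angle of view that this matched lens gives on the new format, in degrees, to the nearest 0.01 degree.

10.29°

Sensor diagonal = √(23.5² + 15.6²) = √795.6100 ≈ 28.2066 mm.
Sensor diagonal = √(17.3² + 13²) = √468.2900 ≈ 21.6400 mm.
Equal diagonal AOV ⇒ f₂ = f₁ · 21.6400/28.2066 = 94.1 × 0.76720 ≈ 72.1933 mm.
Vertical AOV on the new format = 2·arctan(13 / (2 × 72.1933)) = 2·arctan(0.09004) ≈ 10.2896°.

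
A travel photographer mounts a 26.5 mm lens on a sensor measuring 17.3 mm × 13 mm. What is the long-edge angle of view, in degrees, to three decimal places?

36.155°

Angle of view α = 2·arctan(w/2f) with w = 17.3 mm and f = 26.5 mm.
w/2f = 0.32642; arctan(0.32642) ≈ 18.0775°, so α ≈ 36.1549°.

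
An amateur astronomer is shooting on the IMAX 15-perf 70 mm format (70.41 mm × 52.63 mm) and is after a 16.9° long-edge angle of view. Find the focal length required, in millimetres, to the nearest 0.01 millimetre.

From α = 2·arctan(w/2f) we get f = w / (2·tan(α/2)).
With w = 70.41 mm and α/2 = 8.45°, tan(α/2) ≈ 0.14856, so f ≈ 70.41 / 0.29712 ≈ 236.9766 mm.

236.98 mm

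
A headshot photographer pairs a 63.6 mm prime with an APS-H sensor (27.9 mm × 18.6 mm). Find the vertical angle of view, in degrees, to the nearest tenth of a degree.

Angle of view α = 2·arctan(h/2f) with h = 18.6 mm and f = 63.6 mm.
h/2f = 0.14623; arctan(0.14623) ≈ 8.3192°, so α ≈ 16.6384°.

16.6°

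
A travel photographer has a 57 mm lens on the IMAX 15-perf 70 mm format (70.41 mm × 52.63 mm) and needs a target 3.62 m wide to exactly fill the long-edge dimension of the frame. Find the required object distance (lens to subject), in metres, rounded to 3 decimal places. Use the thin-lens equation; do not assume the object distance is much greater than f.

W: 3.62 m = 3620 mm.
Magnification m = w/W = dᵢ/dₒ; combined with 1/f = 1/dₒ + 1/dᵢ this gives dₒ = f·(1 + W/w).
dₒ = 57 mm × (1 + 3620/70.41) = 57 × 52.4132 ≈ 2987.550 mm = 2.98755 m.

2.988 m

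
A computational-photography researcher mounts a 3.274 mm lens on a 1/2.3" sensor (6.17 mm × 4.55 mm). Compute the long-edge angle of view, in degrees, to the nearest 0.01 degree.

Angle of view α = 2·arctan(w/2f) with w = 6.17 mm and f = 3.274 mm.
w/2f = 0.94227; arctan(0.94227) ≈ 43.2976°, so α ≈ 86.5952°.

86.60°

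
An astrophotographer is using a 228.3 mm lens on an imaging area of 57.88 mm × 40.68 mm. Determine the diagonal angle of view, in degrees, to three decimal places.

17.615°

Sensor diagonal = √(57.88² + 40.68²) = √5004.9568 ≈ 70.7457 mm.
Angle of view α = 2·arctan(d/2f) with d = 70.7457 mm and f = 228.3 mm.
d/2f = 0.15494; arctan(0.15494) ≈ 8.8074°, so α ≈ 17.6148°.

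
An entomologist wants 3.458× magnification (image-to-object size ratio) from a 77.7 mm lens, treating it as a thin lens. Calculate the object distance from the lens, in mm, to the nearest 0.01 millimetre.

100.17 mm

With m = dᵢ/dₒ and 1/f = 1/dₒ + 1/dᵢ, substituting dᵢ = m·dₒ gives 1/f = (1 + 1/m)/dₒ, hence dₒ = f·(1 + 1/m).
dₒ = 77.7 × (1 + 1/3.458) = 77.7 × 1.28918 ≈ 100.170 mm.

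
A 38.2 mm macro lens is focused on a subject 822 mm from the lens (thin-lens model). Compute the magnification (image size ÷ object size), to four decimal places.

0.0487×

Thin lens: 1/f = 1/dₒ + 1/dᵢ → 1/dᵢ = 1/38.2 − 1/822 = 0.0249615 mm⁻¹, so dᵢ ≈ 40.0618 mm.
Magnification m = dᵢ/dₒ = 40.0618/822 ≈ 0.04874.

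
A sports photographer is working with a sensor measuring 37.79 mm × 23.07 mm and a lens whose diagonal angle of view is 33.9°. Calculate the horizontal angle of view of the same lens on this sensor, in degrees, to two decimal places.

29.16°

Sensor diagonal = √(37.79² + 23.07²) = √1960.3090 ≈ 44.2754 mm.
From the diagonal AOV: f = 44.2754 / (2·tan(16.95°)) = 44.2754 / 0.60955 ≈ 72.6358 mm.
Horizontal AOV = 2·arctan(37.79 / (2 × 72.6358)) = 2·arctan(0.26013) ≈ 29.1628°.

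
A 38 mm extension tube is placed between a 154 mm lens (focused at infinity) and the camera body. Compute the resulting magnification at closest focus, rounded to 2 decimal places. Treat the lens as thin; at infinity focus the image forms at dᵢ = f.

0.25×

The tube moves the image plane from f to f + e, so dᵢ = 154 + 38 = 192 mm. Focus is achieved when 1/f = 1/dₒ + 1/dᵢ, giving dₒ = 1/(1/f − 1/(f+e)).
Magnification m = dᵢ/dₒ = (f+e)·(1/f − 1/(f+e)) = e/f = 38/154 ≈ 0.2468.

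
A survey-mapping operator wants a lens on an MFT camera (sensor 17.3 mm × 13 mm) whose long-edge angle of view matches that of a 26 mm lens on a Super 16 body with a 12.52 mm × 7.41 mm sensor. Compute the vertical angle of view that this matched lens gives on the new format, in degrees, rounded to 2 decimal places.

Equal long-edge AOV ⇒ f₂ = f₁ · 17.3/12.52 = 26 × 1.38179 ≈ 35.9265 mm.
Vertical AOV on the new format = 2·arctan(13 / (2 × 35.9265)) = 2·arctan(0.18092) ≈ 20.5106°.

20.51°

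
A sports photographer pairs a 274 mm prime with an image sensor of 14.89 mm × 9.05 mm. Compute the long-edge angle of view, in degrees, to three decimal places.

3.113°

Angle of view α = 2·arctan(w/2f) with w = 14.89 mm and f = 274 mm.
w/2f = 0.02717; arctan(0.02717) ≈ 1.5564°, so α ≈ 3.1129°.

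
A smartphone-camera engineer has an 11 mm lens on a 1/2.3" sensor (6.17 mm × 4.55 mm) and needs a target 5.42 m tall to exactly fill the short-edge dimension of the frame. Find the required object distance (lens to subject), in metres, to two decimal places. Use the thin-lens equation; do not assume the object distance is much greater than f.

W: 5.42 m = 5420 mm.
Magnification m = h/W = dᵢ/dₒ; combined with 1/f = 1/dₒ + 1/dᵢ this gives dₒ = f·(1 + W/h).
dₒ = 11 mm × (1 + 5420/4.55) = 11 × 1192.2088 ≈ 13114.297 mm = 13.1143 m.

13.11 m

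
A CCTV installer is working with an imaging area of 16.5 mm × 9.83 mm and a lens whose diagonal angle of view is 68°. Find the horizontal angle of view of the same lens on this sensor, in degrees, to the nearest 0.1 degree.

Sensor diagonal = √(16.5² + 9.83²) = √368.8789 ≈ 19.2062 mm.
From the diagonal AOV: f = 19.2062 / (2·tan(34°)) = 19.2062 / 1.34902 ≈ 14.2372 mm.
Horizontal AOV = 2·arctan(16.5 / (2 × 14.2372)) = 2·arctan(0.57947) ≈ 60.1818°.

60.2°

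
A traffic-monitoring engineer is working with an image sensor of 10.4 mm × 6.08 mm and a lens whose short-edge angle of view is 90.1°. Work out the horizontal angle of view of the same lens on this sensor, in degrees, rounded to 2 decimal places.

From the short-edge AOV: f = 6.08 / (2·tan(45.05°)) = 6.08 / 2.00349 ≈ 3.0347 mm.
Horizontal AOV = 2·arctan(10.4 / (2 × 3.0347)) = 2·arctan(1.71351) ≈ 119.4647°.

119.46°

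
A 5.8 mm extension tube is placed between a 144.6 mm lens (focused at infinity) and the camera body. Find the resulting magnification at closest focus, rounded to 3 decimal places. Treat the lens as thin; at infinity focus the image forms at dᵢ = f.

0.040×

The tube moves the image plane from f to f + e, so dᵢ = 144.6 + 5.8 = 150.4 mm. Focus is achieved when 1/f = 1/dₒ + 1/dᵢ, giving dₒ = 1/(1/f − 1/(f+e)).
Magnification m = dᵢ/dₒ = (f+e)·(1/f − 1/(f+e)) = e/f = 5.8/144.6 ≈ 0.0401.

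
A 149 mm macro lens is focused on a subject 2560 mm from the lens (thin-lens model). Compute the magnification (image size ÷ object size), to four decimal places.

0.0618×

Thin lens: 1/f = 1/dₒ + 1/dᵢ → 1/dᵢ = 1/149 − 1/2560 = 0.0063208 mm⁻¹, so dᵢ ≈ 158.2082 mm.
Magnification m = dᵢ/dₒ = 158.2082/2560 ≈ 0.06180.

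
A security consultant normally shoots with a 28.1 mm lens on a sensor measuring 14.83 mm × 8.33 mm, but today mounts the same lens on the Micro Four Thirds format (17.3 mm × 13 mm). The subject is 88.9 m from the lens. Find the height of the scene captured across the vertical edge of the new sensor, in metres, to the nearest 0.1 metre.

The focal length stays 28.1 mm; the relevant sensor dimension is now h = 13 mm. Object distance dₒ = 88.9 m = 88900 mm.
Thin-lens field height W = h·(dₒ − f)/f = 13 × (88900 − 28.1)/28.1 ≈ 41115.114 mm = 41.1151 m.

41.1 m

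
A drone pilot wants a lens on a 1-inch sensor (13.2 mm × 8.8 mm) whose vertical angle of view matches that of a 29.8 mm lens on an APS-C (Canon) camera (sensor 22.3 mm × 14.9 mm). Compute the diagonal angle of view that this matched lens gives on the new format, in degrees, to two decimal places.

Equal vertical AOV ⇒ f₂ = f₁ · 8.8/14.9 = 29.8 × 0.59060 ≈ 17.6000 mm.
Sensor diagonal = √(13.2² + 8.8²) = √251.6800 ≈ 15.8644 mm.
Diagonal AOV on the new format = 2·arctan(15.8644 / (2 × 17.6000)) = 2·arctan(0.45069) ≈ 48.5216°.

48.52°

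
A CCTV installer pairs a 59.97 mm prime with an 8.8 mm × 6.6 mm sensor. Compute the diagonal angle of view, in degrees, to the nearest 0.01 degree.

Sensor diagonal = √(8.8² + 6.6²) = √121.0000 ≈ 11.0000 mm.
Angle of view α = 2·arctan(d/2f) with d = 11.0000 mm and f = 59.97 mm.
d/2f = 0.09171; arctan(0.09171) ≈ 5.2401°, so α ≈ 10.4802°.

10.48°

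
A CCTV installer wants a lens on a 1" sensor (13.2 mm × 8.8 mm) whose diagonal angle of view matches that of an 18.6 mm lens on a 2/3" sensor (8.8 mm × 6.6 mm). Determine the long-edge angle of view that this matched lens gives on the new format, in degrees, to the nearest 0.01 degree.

Sensor diagonal = √(8.8² + 6.6²) = √121.0000 ≈ 11.0000 mm.
Sensor diagonal = √(13.2² + 8.8²) = √251.6800 ≈ 15.8644 mm.
Equal diagonal AOV ⇒ f₂ = f₁ · 15.8644/11.0000 = 18.6 × 1.44222 ≈ 26.8253 mm.
Long-edge AOV on the new format = 2·arctan(13.2 / (2 × 26.8253)) = 2·arctan(0.24604) ≈ 27.6446°.

27.64°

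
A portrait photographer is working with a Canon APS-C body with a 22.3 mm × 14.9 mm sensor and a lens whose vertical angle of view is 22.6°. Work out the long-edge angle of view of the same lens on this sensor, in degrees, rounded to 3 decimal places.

From the vertical AOV: f = 14.9 / (2·tan(11.3°)) = 14.9 / 0.39964 ≈ 37.2836 mm.
Long-edge AOV = 2·arctan(22.3 / (2 × 37.2836)) = 2·arctan(0.29906) ≈ 33.2995°.

33.300°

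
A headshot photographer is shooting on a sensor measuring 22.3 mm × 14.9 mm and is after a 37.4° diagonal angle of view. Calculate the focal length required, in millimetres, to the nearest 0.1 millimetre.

39.6 mm

Sensor diagonal = √(22.3² + 14.9²) = √719.3000 ≈ 26.8198 mm.
From α = 2·arctan(d/2f) we get f = d / (2·tan(α/2)).
With d = 26.8198 mm and α/2 = 18.7°, tan(α/2) ≈ 0.33848, so f ≈ 26.8198 / 0.67696 ≈ 39.6178 mm.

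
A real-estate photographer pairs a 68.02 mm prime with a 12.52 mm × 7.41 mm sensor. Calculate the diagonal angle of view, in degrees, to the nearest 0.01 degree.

Sensor diagonal = √(12.52² + 7.41²) = √211.6585 ≈ 14.5485 mm.
Angle of view α = 2·arctan(d/2f) with d = 14.5485 mm and f = 68.02 mm.
d/2f = 0.10694; arctan(0.10694) ≈ 6.1042°, so α ≈ 12.2083°.

12.21°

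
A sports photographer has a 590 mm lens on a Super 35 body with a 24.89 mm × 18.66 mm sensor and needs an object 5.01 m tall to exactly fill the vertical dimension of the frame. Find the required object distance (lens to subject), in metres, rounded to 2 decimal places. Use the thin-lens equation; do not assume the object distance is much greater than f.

159.00 m

W: 5.01 m = 5010 mm.
Magnification m = h/W = dᵢ/dₒ; combined with 1/f = 1/dₒ + 1/dᵢ this gives dₒ = f·(1 + W/h).
dₒ = 590 mm × (1 + 5010/18.66) = 590 × 269.4887 ≈ 158998.360 mm = 158.998 m.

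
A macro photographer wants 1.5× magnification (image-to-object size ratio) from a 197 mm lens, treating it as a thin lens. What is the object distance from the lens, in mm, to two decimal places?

With m = dᵢ/dₒ and 1/f = 1/dₒ + 1/dᵢ, substituting dᵢ = m·dₒ gives 1/f = (1 + 1/m)/dₒ, hence dₒ = f·(1 + 1/m).
dₒ = 197 × (1 + 1/1.5) = 197 × 1.66667 ≈ 328.333 mm.

328.33 mm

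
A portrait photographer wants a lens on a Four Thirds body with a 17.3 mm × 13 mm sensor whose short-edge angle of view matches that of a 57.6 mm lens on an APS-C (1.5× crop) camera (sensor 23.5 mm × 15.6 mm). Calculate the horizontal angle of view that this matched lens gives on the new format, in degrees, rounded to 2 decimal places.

Equal short-edge AOV ⇒ f₂ = f₁ · 13/15.6 = 57.6 × 0.83333 ≈ 48.0000 mm.
Horizontal AOV on the new format = 2·arctan(17.3 / (2 × 48.0000)) = 2·arctan(0.18021) ≈ 20.4311°.

20.43°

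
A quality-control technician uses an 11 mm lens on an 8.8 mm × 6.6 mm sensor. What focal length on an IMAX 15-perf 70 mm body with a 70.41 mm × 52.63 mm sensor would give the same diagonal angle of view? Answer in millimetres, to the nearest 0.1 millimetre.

Sensor diagonal = √(8.8² + 6.6²) = √121.0000 ≈ 11.0000 mm.
Sensor diagonal = √(70.41² + 52.63²) = √7727.4850 ≈ 87.9061 mm.
Equal angle of view means equal diagonal/f ratio, so f₂ = f₁ · (diagonal₂/diagonal₁) = 11 × 87.9061/11.0000.
f₂ = 11 × 7.99146 ≈ 87.906 mm.

87.9 mm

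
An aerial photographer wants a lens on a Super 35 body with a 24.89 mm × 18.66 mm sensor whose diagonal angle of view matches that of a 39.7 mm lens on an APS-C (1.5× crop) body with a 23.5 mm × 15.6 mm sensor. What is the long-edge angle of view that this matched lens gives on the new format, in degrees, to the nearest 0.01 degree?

Sensor diagonal = √(23.5² + 15.6²) = √795.6100 ≈ 28.2066 mm.
Sensor diagonal = √(24.89² + 18.66²) = √967.7077 ≈ 31.1080 mm.
Equal diagonal AOV ⇒ f₂ = f₁ · 31.1080/28.2066 = 39.7 × 1.10286 ≈ 43.7837 mm.
Long-edge AOV on the new format = 2·arctan(24.89 / (2 × 43.7837)) = 2·arctan(0.28424) ≈ 31.7343°.

31.73°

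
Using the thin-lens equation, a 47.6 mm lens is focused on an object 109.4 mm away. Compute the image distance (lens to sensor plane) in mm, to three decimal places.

1/dᵢ = 1/f − 1/dₒ = 1/47.6 − 1/109.4 = 0.0118676 mm⁻¹.
dᵢ = 1/0.0118676 ≈ 84.2628 mm.

84.263 mm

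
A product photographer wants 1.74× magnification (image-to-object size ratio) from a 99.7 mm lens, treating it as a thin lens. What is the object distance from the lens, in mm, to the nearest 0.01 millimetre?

With m = dᵢ/dₒ and 1/f = 1/dₒ + 1/dᵢ, substituting dᵢ = m·dₒ gives 1/f = (1 + 1/m)/dₒ, hence dₒ = f·(1 + 1/m).
dₒ = 99.7 × (1 + 1/1.74) = 99.7 × 1.57471 ≈ 156.999 mm.

157.00 mm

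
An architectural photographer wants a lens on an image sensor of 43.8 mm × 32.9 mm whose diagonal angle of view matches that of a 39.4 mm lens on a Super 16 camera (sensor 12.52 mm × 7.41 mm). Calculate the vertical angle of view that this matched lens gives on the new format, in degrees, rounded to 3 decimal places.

Sensor diagonal = √(12.52² + 7.41²) = √211.6585 ≈ 14.5485 mm.
Sensor diagonal = √(43.8² + 32.9²) = √3000.8500 ≈ 54.7800 mm.
Equal diagonal AOV ⇒ f₂ = f₁ · 54.7800/14.5485 = 39.4 × 3.76534 ≈ 148.3544 mm.
Vertical AOV on the new format = 2·arctan(32.9 / (2 × 148.3544)) = 2·arctan(0.11088) ≈ 12.6546°.

12.655°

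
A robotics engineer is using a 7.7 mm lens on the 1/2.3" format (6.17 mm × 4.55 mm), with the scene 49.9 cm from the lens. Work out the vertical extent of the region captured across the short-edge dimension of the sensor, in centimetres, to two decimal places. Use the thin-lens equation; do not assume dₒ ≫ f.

dₒ: 49.9 cm = 499 mm.
Similar triangles through the lens centre give W/dₒ = h/dᵢ; with 1/f = 1/dₒ + 1/dᵢ this gives W = h·(dₒ − f)/f.
W = 4.55 mm × (499 − 7.7) / 7.7 = 4.55 × 63.8052 ≈ 290.314 mm = 29.0314 cm.

29.03 cm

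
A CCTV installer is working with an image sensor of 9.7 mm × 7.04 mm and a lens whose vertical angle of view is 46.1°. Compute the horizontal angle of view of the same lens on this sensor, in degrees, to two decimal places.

60.76°

From the vertical AOV: f = 7.04 / (2·tan(23.05°)) = 7.04 / 0.85101 ≈ 8.2725 mm.
Horizontal AOV = 2·arctan(9.7 / (2 × 8.2725)) = 2·arctan(0.58628) ≈ 60.7643°.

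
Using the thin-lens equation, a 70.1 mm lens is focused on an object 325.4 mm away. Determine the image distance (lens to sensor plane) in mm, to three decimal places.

1/dᵢ = 1/f − 1/dₒ = 1/70.1 − 1/325.4 = 0.0111922 mm⁻¹.
dᵢ = 1/0.0111922 ≈ 89.3480 mm.

89.348 mm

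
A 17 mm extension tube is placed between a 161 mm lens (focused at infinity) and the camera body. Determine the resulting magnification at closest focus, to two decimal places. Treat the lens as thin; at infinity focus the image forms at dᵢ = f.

The tube moves the image plane from f to f + e, so dᵢ = 161 + 17 = 178 mm. Focus is achieved when 1/f = 1/dₒ + 1/dᵢ, giving dₒ = 1/(1/f − 1/(f+e)).
Magnification m = dᵢ/dₒ = (f+e)·(1/f − 1/(f+e)) = e/f = 17/161 ≈ 0.1056.

0.11×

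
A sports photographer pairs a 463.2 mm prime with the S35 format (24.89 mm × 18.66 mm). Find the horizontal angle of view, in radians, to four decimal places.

0.0537 rad

Angle of view α = 2·arctan(w/2f) with w = 24.89 mm and f = 463.2 mm.
w/2f = 0.02687; arctan(0.02687) ≈ 0.0269 rad, so α ≈ 0.0537 rad.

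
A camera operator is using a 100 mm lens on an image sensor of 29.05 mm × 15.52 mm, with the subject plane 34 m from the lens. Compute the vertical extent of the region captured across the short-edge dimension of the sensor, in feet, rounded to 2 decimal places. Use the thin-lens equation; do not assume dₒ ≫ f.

dₒ: 34 m = 34000 mm.
Similar triangles through the lens centre give W/dₒ = h/dᵢ; with 1/f = 1/dₒ + 1/dᵢ this gives W = h·(dₒ − f)/f.
W = 15.52 mm × (34000 − 100) / 100 = 15.52 × 339.0000 ≈ 5261.280 mm = 5261.280/304.8 ft = 17.2614 ft.

17.26 ft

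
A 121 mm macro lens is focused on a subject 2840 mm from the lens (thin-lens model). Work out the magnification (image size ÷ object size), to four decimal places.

Thin lens: 1/f = 1/dₒ + 1/dᵢ → 1/dᵢ = 1/121 − 1/2840 = 0.0079124 mm⁻¹, so dᵢ ≈ 126.3847 mm.
Magnification m = dᵢ/dₒ = 126.3847/2840 ≈ 0.04450.

0.0445×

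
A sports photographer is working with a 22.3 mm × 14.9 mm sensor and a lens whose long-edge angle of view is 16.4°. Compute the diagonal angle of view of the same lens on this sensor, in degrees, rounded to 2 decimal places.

19.66°

From the long-edge AOV: f = 22.3 / (2·tan(8.2°)) = 22.3 / 0.28820 ≈ 77.3756 mm.
Sensor diagonal = √(22.3² + 14.9²) = √719.3000 ≈ 26.8198 mm.
Diagonal AOV = 2·arctan(26.8198 / (2 × 77.3756)) = 2·arctan(0.17331) ≈ 19.6644°.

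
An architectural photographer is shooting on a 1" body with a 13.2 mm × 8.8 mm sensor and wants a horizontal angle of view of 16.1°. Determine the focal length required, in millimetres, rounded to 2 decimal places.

From α = 2·arctan(w/2f) we get f = w / (2·tan(α/2)).
With w = 13.2 mm and α/2 = 8.05°, tan(α/2) ≈ 0.14143, so f ≈ 13.2 / 0.28286 ≈ 46.6659 mm.

46.67 mm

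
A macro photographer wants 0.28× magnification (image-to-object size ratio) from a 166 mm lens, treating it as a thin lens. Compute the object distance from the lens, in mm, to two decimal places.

With m = dᵢ/dₒ and 1/f = 1/dₒ + 1/dᵢ, substituting dᵢ = m·dₒ gives 1/f = (1 + 1/m)/dₒ, hence dₒ = f·(1 + 1/m).
dₒ = 166 × (1 + 1/0.28) = 166 × 4.57143 ≈ 758.857 mm.

758.86 mm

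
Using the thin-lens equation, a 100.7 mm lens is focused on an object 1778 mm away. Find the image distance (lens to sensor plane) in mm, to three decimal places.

106.746 mm

1/dᵢ = 1/f − 1/dₒ = 1/100.7 − 1/1778 = 0.0093681 mm⁻¹.
dᵢ = 1/0.0093681 ≈ 106.7457 mm.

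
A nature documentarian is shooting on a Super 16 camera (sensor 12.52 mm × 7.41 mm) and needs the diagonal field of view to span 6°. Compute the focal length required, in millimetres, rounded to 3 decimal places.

Sensor diagonal = √(12.52² + 7.41²) = √211.6585 ≈ 14.5485 mm.
From α = 2·arctan(d/2f) we get f = d / (2·tan(α/2)).
With d = 14.5485 mm and α/2 = 3°, tan(α/2) ≈ 0.05241, so f ≈ 14.5485 / 0.10482 ≈ 138.8008 mm.

138.801 mm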